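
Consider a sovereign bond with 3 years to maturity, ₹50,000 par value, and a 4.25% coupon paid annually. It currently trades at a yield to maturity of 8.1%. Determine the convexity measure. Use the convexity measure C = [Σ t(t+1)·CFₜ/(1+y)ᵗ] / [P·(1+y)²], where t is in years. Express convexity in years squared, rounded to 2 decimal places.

With y = 0.081:
  t   CF        PV=CF/(1+0.081)^t    t·PV        t(t+1)·PV
  1     2,125.00     1,965.7724     1,965.7724       3,931.5449
  2     2,125.00     1,818.4759     3,636.9518      10,910.8553
  3    52,125.00    41,263.7778   123,791.3334     495,165.3335
  Σ                 45,048.0261   129,394.0576     510,007.7337
P = 45,048.0261.
Convexity = Σ t(t+1)·PV / [P·(1+y)²] = 510,007.7337 / (45,048.0261 × 1.168561) = 9.68835.

9.69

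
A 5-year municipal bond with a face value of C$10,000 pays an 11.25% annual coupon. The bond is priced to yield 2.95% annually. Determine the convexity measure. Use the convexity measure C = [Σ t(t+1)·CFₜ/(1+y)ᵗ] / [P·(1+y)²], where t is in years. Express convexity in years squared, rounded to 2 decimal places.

With y = 0.0295:
  t   CF        PV=CF/(1+0.0295)^t    t·PV        t(t+1)·PV
  1     1,125.00     1,092.7635     1,092.7635       2,185.5270
  2     1,125.00     1,061.4507     2,122.9014       6,368.7041
  3     1,125.00     1,031.0351     3,093.1054      12,372.4217
  4     1,125.00     1,001.4912     4,005.9646      20,029.8231
  5    11,125.00     9,619.8492    48,099.2461     288,595.4765
  Σ                 13,806.5897    58,413.9810     329,551.9524
P = 13,806.5897.
Convexity = Σ t(t+1)·PV / [P·(1+y)²] = 329,551.9524 / (13,806.5897 × 1.059870) = 22.52085.

22.52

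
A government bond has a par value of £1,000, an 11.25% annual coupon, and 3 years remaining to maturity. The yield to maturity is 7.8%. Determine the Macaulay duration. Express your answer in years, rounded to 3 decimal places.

Periodic yield y = 0.078. Discount each cash flow and weight by its year:
  t   CF        PV=CF/(1+0.078)^t    t·PV
  1       112.50       104.3599       104.3599
  2       112.50        96.8088       193.6177
  3     1,112.50       888.0629     2,664.1888
  Σ                  1,089.2317     2,962.1664
Price P = Σ PV = 1,089.2317.
Macaulay duration = Σ(t·PV) / P = 2,962.1664 / 1,089.2317 = 2.71950 years.

2.720 years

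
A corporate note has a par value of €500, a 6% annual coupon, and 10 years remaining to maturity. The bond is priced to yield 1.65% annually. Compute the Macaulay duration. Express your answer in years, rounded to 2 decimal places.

8.18 years

Periodic yield y = 0.0165. Discount each cash flow and weight by its year:
  t   CF        PV=CF/(1+0.0165)^t    t·PV
  1        30.00        29.5130        29.5130
  2        30.00        29.0340        58.0679
  3        30.00        28.5627        85.6881
  4        30.00        28.0991       112.3962
  5        30.00        27.6429       138.2147
  6        30.00        27.1942       163.1655
  7        30.00        26.7528       187.2697
  8        30.00        26.3186       210.5485
  9        30.00        25.8914       233.0222
  10      530.00       449.9891     4,499.8915
  Σ                    698.9978     5,717.7774
Price P = Σ PV = 698.9978.
Macaulay duration = Σ(t·PV) / P = 5,717.7774 / 698.9978 = 8.17996 years.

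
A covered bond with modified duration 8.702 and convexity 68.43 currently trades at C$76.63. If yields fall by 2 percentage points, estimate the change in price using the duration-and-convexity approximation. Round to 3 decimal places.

+C$14.385

Duration effect: -D_mod·Δy = -8.702 × (-0.02) = +0.174040
Convexity effect: ½·C·(Δy)² = 0.5 × 68.43 × (-0.02)² = +0.0136860
ΔP/P ≈ +0.174040 + 0.0136860 = +0.187726
ΔP ≈ 76.63 × (+0.187726) = +14.38544338.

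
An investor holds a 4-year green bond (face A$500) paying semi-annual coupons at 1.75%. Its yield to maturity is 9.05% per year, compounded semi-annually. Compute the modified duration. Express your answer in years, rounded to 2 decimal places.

3.69 years

Periodic yield y = 0.04525. First find Macaulay duration:
  t   CF        PV=CF/(1+0.04525)^t    t·PV
  1        4.375         4.1856         4.1856
  2        4.375         4.0044         8.0088
  3        4.375         3.8310        11.4931
  4        4.375         3.6652        14.6608
  5        4.375         3.5065        17.5326
  6        4.375         3.3547        20.1284
  7        4.375         3.2095        22.4665
  8      504.375       353.9909     2,831.9275
  Σ                    379.7479     2,930.4033
P = 379.7479; Macaulay duration = 2,930.4033 / 379.7479 = 7.71671 half-year periods = 3.85835 years.
Modified duration = D_Mac / (1 + y) = 3.85835 / 1.04525 = 3.69132 years.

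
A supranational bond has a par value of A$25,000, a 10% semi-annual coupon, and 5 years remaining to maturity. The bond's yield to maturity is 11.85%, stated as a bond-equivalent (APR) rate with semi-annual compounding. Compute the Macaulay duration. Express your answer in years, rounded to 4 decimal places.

Periodic yield y = 0.05925. Discount each cash flow and weight by its period:
  t   CF        PV=CF/(1+0.05925)^t    t·PV
  1     1,250.00     1,180.0802     1,180.0802
  2     1,250.00     1,114.0715     2,228.1430
  3     1,250.00     1,051.7550     3,155.2651
  4     1,250.00       992.9243     3,971.6970
  5     1,250.00       937.3842     4,686.9212
  6     1,250.00       884.9509     5,309.7054
  7     1,250.00       835.4505     5,848.1532
  8     1,250.00       788.7189     6,309.7510
  9     1,250.00       744.6012     6,701.4112
  10   26,250.00    14,761.9789   147,619.7893
  Σ                 23,291.9157   187,010.9167
Price P = Σ PV = 23,291.9157.
Macaulay duration = Σ(t·PV) / P = 187,010.9167 / 23,291.9157 = 8.02901 half-year periods.
In years: 8.02901 / 2 = 4.01450 years.

4.0145 years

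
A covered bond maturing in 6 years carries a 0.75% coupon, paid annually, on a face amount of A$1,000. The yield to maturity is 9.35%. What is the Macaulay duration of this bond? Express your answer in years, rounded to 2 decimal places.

Periodic yield y = 0.0935. Discount each cash flow and weight by its year:
  t   CF        PV=CF/(1+0.0935)^t    t·PV
  1         7.50         6.8587         6.8587
  2         7.50         6.2723        12.5445
  3         7.50         5.7359        17.2078
  4         7.50         5.2455        20.9820
  5         7.50         4.7970        23.9849
  6     1,007.50       589.2944     3,535.7665
  Σ                    618.2038     3,617.3444
Price P = Σ PV = 618.2038.
Macaulay duration = Σ(t·PV) / P = 3,617.3444 / 618.2038 = 5.85138 years.

5.85 years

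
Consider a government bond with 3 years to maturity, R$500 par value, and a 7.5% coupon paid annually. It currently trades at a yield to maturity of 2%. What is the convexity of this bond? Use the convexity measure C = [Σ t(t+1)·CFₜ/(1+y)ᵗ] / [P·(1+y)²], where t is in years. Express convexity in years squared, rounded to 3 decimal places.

With y = 0.02:
  t   CF        PV=CF/(1+0.02)^t    t·PV        t(t+1)·PV
  1        37.50        36.7647        36.7647          73.5294
  2        37.50        36.0438        72.0877         216.2630
  3       537.50       506.4983     1,519.4948       6,077.9791
  Σ                    579.3068     1,628.3471       6,367.7714
P = 579.3068.
Convexity = Σ t(t+1)·PV / [P·(1+y)²] = 6,367.7714 / (579.3068 × 1.040400) = 10.56522.

10.565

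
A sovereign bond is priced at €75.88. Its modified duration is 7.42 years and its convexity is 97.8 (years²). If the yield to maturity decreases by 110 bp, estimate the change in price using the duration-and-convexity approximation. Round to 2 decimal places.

+€6.64

Duration effect: -D_mod·Δy = -7.42 × (-0.011) = +0.081620
Convexity effect: ½·C·(Δy)² = 0.5 × 97.8 × (-0.011)² = +0.0059169
ΔP/P ≈ +0.081620 + 0.0059169 = +0.0875369
ΔP ≈ 75.88 × (+0.0875369) = +6.642299972.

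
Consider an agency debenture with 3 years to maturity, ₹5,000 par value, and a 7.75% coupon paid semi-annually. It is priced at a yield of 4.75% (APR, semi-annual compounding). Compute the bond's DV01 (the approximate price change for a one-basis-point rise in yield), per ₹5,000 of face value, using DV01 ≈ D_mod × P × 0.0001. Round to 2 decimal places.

₹1.45

Periodic yield y = 0.02375.
  t   CF        PV=CF/(1+0.02375)^t    t·PV
  1       193.75       189.2552       189.2552
  2       193.75       184.8647       369.7293
  3       193.75       180.5760       541.7279
  4       193.75       176.3868       705.5472
  5       193.75       172.2948       861.4739
  6     5,193.75     4,511.4646    27,068.7875
  Σ                  5,414.8420    29,736.5210
P = 5,414.8420; D_Mac = 5.49167 half-year periods = 2.74583 yrs; D_mod = 2.68213 yrs.
DV01 ≈ 2.68213 × 5,414.8420 × 0.0001 = 1.452333.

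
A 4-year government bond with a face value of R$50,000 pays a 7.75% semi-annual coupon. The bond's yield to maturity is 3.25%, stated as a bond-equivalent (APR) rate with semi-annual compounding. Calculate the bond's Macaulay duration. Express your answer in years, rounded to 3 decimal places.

3.557 years

Periodic yield y = 0.01625. Discount each cash flow and weight by its period:
  t   CF        PV=CF/(1+0.01625)^t    t·PV
  1     1,937.50     1,906.5191     1,906.5191
  2     1,937.50     1,876.0335     3,752.0670
  3     1,937.50     1,846.0354     5,538.1063
  4     1,937.50     1,816.5170     7,266.0682
  5     1,937.50     1,787.4706     8,937.3532
  6     1,937.50     1,758.8887    10,553.3322
  7     1,937.50     1,730.7638    12,115.3465
  8    51,937.50    45,653.7622   365,230.0976
  Σ                 58,375.9904   415,298.8902
Price P = Σ PV = 58,375.9904.
Macaulay duration = Σ(t·PV) / P = 415,298.8902 / 58,375.9904 = 7.11421 half-year periods.
In years: 7.11421 / 2 = 3.55710 years.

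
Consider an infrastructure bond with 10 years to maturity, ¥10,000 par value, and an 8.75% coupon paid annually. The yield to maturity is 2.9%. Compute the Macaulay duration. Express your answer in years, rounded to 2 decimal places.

7.63 years

Periodic yield y = 0.029. Discount each cash flow and weight by its year:
  t   CF        PV=CF/(1+0.029)^t    t·PV
  1       875.00       850.3401       850.3401
  2       875.00       826.3753     1,652.7505
  3       875.00       803.0858     2,409.2573
  4       875.00       780.4526     3,121.8106
  5       875.00       758.4574     3,792.2869
  6       875.00       737.0820     4,422.4920
  7       875.00       716.3090     5,014.1633
  8       875.00       696.1215     5,568.9721
  9       875.00       676.5029     6,088.5263
  10   10,875.00     8,171.0058    81,710.0579
  Σ                 15,015.7324   114,630.6569
Price P = Σ PV = 15,015.7324.
Macaulay duration = Σ(t·PV) / P = 114,630.6569 / 15,015.7324 = 7.63404 years.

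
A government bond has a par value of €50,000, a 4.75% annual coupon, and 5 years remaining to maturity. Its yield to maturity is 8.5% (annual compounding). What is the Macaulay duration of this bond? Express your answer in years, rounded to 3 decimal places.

Periodic yield y = 0.085. Discount each cash flow and weight by its year:
  t   CF        PV=CF/(1+0.085)^t    t·PV
  1     2,375.00     2,188.9401     2,188.9401
  2     2,375.00     2,017.4563     4,034.9126
  3     2,375.00     1,859.4067     5,578.2202
  4     2,375.00     1,713.7389     6,854.9557
  5    52,375.00    34,831.7540   174,158.7702
  Σ                 42,611.2961   192,815.7988
Price P = Σ PV = 42,611.2961.
Macaulay duration = Σ(t·PV) / P = 192,815.7988 / 42,611.2961 = 4.52499 years.

4.525 years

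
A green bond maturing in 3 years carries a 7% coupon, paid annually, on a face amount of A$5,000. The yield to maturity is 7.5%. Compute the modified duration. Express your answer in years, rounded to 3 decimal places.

2.611 years

Periodic yield y = 0.075. First find Macaulay duration:
  t   CF        PV=CF/(1+0.075)^t    t·PV
  1       350.00       325.5814       325.5814
  2       350.00       302.8664       605.7328
  3     5,350.00     4,306.5390    12,919.6171
  Σ                  4,934.9869    13,850.9314
P = 4,934.9869; Macaulay duration = 13,850.9314 / 4,934.9869 = 2.80668 years.
Modified duration = D_Mac / (1 + y) = 2.80668 / 1.075 = 2.61087 years.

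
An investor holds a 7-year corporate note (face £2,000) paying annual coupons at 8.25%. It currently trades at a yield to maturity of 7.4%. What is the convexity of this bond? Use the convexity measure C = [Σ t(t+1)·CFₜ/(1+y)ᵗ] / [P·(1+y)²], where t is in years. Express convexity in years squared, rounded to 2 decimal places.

With y = 0.074:
  t   CF        PV=CF/(1+0.074)^t    t·PV        t(t+1)·PV
  1       165.00       153.6313       153.6313         307.2626
  2       165.00       143.0459       286.0918         858.2753
  3       165.00       133.1898       399.5695       1,598.2781
  4       165.00       124.0129       496.0515       2,480.2577
  5       165.00       115.4682       577.3412       3,464.0471
  6       165.00       107.5123       645.0740       4,515.5177
  7     2,165.00     1,313.4935     9,194.4546      73,555.6365
  Σ                  2,090.3540    11,752.2138      86,779.2751
P = 2,090.3540.
Convexity = Σ t(t+1)·PV / [P·(1+y)²] = 86,779.2751 / (2,090.3540 × 1.153476) = 35.99048.

35.99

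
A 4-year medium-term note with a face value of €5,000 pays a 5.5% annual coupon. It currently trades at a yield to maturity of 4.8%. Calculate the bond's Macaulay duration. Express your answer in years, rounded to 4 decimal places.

3.7020 years

Periodic yield y = 0.048. Discount each cash flow and weight by its year:
  t   CF        PV=CF/(1+0.048)^t    t·PV
  1       275.00       262.4046       262.4046
  2       275.00       250.3860       500.7721
  3       275.00       238.9180       716.7540
  4     5,275.00     4,372.9784    17,491.9136
  Σ                  5,124.6870    18,971.8443
Price P = Σ PV = 5,124.6870.
Macaulay duration = Σ(t·PV) / P = 18,971.8443 / 5,124.6870 = 3.70205 years.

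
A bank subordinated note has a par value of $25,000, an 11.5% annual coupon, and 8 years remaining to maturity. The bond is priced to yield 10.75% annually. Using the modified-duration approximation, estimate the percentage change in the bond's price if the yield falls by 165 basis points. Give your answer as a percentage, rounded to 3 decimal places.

Periodic yield y = 0.1075. Modified duration first:
  t   CF        PV=CF/(1+0.1075)^t    t·PV
  1     2,875.00     2,595.9368     2,595.9368
  2     2,875.00     2,343.9610     4,687.9220
  3     2,875.00     2,116.4433     6,349.3300
  4     2,875.00     1,911.0098     7,644.0391
  5     2,875.00     1,725.5167     8,627.5837
  6     2,875.00     1,558.0287     9,348.1719
  7     2,875.00     1,406.7979     9,847.5852
  8    27,875.00    12,315.8672    98,526.9375
  Σ                 25,973.5613   147,627.5061
P = 25,973.5613; D_Mac = 5.68376 yrs; D_mod = 5.68376/(1+0.1075) = 5.13206 yrs.
ΔP/P ≈ -D_mod · Δy = -5.13206 × (-0.0165) = +0.084679 = +8.4679%.

+8.468%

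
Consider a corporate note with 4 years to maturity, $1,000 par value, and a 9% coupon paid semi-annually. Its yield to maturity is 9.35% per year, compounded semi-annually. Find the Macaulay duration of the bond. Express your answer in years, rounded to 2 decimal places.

3.44 years

Periodic yield y = 0.04675. Discount each cash flow and weight by its period:
  t   CF        PV=CF/(1+0.04675)^t    t·PV
  1        45.00        42.9902        42.9902
  2        45.00        41.0702        82.1404
  3        45.00        39.2359       117.7077
  4        45.00        37.4835       149.9342
  5        45.00        35.8095       179.0473
  6        45.00        34.2101       205.2608
  7        45.00        32.6822       228.7756
  8     1,045.00       725.0576     5,800.4611
  Σ                    988.5393     6,806.3172
Price P = Σ PV = 988.5393.
Macaulay duration = Σ(t·PV) / P = 6,806.3172 / 988.5393 = 6.88523 half-year periods.
In years: 6.88523 / 2 = 3.44261 years.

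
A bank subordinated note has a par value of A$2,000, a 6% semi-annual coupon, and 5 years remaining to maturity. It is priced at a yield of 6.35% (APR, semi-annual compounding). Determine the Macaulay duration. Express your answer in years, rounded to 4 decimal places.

4.3876 years

Periodic yield y = 0.03175. Discount each cash flow and weight by its period:
  t   CF        PV=CF/(1+0.03175)^t    t·PV
  1        60.00        58.1536        58.1536
  2        60.00        56.3641       112.7281
  3        60.00        54.6296       163.8887
  4        60.00        52.9485       211.7938
  5        60.00        51.3191       256.5954
  6        60.00        49.7398       298.4390
  7        60.00        48.2092       337.4644
  8        60.00        46.7257       373.8053
  9        60.00        45.2878       407.5899
  10    2,060.00     1,507.0319    15,070.3190
  Σ                  1,970.4092    17,290.7773
Price P = Σ PV = 1,970.4092.
Macaulay duration = Σ(t·PV) / P = 17,290.7773 / 1,970.4092 = 8.77522 half-year periods.
In years: 8.77522 / 2 = 4.38761 years.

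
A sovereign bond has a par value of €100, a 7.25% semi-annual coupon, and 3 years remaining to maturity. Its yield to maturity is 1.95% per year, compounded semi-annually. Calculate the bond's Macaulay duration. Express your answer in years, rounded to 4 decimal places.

Periodic yield y = 0.00975. Discount each cash flow and weight by its period:
  t   CF        PV=CF/(1+0.00975)^t    t·PV
  1        3.625         3.5900         3.5900
  2        3.625         3.5553         7.1107
  3        3.625         3.5210        10.5630
  4        3.625         3.4870        13.9480
  5        3.625         3.4533        17.2667
  6      103.625        97.7645       586.5873
  Σ                    115.3712       639.0656
Price P = Σ PV = 115.3712.
Macaulay duration = Σ(t·PV) / P = 639.0656 / 115.3712 = 5.53921 half-year periods.
In years: 5.53921 / 2 = 2.76961 years.

2.7696 years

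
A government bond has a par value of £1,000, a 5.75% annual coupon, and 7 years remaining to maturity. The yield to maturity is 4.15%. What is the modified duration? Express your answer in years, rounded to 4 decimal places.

Periodic yield y = 0.0415. First find Macaulay duration:
  t   CF        PV=CF/(1+0.0415)^t    t·PV
  1        57.50        55.2088        55.2088
  2        57.50        53.0090       106.0179
  3        57.50        50.8967       152.6902
  4        57.50        48.8687       195.4748
  5        57.50        46.9215       234.6073
  6        57.50        45.0518       270.3108
  7     1,057.50       795.5463     5,568.8240
  Σ                  1,095.5028     6,583.1339
P = 1,095.5028; Macaulay duration = 6,583.1339 / 1,095.5028 = 6.00924 years.
Modified duration = D_Mac / (1 + y) = 6.00924 / 1.0415 = 5.76979 years.

5.7698 years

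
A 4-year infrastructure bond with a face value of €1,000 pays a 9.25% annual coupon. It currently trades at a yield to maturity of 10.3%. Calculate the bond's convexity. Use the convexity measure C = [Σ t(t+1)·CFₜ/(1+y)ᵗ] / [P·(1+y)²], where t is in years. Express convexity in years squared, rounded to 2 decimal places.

13.78

With y = 0.103:
  t   CF        PV=CF/(1+0.103)^t    t·PV        t(t+1)·PV
  1        92.50        83.8622        83.8622         167.7244
  2        92.50        76.0310       152.0620         456.1860
  3        92.50        68.9311       206.7933         827.1732
  4     1,092.50       738.1071     2,952.4285      14,762.1424
  Σ                    966.9314     3,395.1460      16,213.2260
P = 966.9314.
Convexity = Σ t(t+1)·PV / [P·(1+y)²] = 16,213.2260 / (966.9314 × 1.216609) = 13.78233.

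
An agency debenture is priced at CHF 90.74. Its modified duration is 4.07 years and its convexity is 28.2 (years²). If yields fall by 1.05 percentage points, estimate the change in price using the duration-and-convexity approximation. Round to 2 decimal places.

Duration effect: -D_mod·Δy = -4.07 × (-0.0105) = +0.042735
Convexity effect: ½·C·(Δy)² = 0.5 × 28.2 × (-0.0105)² = +0.001554525
ΔP/P ≈ +0.042735 + 0.001554525 = +0.044289525
ΔP ≈ 90.74 × (+0.044289525) = +4.0188314985.

+CHF 4.02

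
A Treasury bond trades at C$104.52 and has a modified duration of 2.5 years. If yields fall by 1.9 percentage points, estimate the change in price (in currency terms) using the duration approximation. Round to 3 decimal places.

+C$4.965

Duration approximation: ΔP/P ≈ -D_mod · Δy = -2.5 × (-0.019) = +0.047500.
ΔP ≈ 104.52 × (+0.047500) = +4.96470.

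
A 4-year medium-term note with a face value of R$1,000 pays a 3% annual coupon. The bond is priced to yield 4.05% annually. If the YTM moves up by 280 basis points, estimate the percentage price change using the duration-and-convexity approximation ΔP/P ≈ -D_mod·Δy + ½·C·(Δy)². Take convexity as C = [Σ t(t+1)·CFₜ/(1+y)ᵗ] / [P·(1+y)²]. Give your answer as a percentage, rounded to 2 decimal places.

-9.61%

With y = 0.0405:
  t   CF        PV=CF/(1+0.0405)^t    t·PV        t(t+1)·PV
  1        30.00        28.8323        28.8323          57.6646
  2        30.00        27.7100        55.4201         166.2602
  3        30.00        26.6315        79.8944         319.5775
  4     1,030.00       878.7572     3,515.0287      17,575.1436
  Σ                    961.9310     3,679.1755      18,118.6459
P = 961.9310; D_Mac = 3.82478 yrs; D_mod = 3.67591 yrs; C = 17.39793.
Duration effect: -3.67591 × (+0.028) = -0.102925
Convexity effect: 0.5 × 17.39793 × (0.028)² = +0.0068200
ΔP/P ≈ -0.102925 + 0.0068200 = -0.096105 = -9.6105%.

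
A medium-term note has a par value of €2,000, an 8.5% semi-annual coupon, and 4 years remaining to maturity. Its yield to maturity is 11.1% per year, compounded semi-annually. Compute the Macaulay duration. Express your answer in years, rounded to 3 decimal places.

Periodic yield y = 0.0555. Discount each cash flow and weight by its period:
  t   CF        PV=CF/(1+0.0555)^t    t·PV
  1        85.00        80.5306        80.5306
  2        85.00        76.2961       152.5922
  3        85.00        72.2843       216.8530
  4        85.00        68.4835       273.9340
  5        85.00        64.8825       324.4126
  6        85.00        61.4709       368.8253
  7        85.00        58.2386       407.6705
  8     2,085.00     1,353.4436    10,827.5487
  Σ                  1,835.6302    12,652.3670
Price P = Σ PV = 1,835.6302.
Macaulay duration = Σ(t·PV) / P = 12,652.3670 / 1,835.6302 = 6.89266 half-year periods.
In years: 6.89266 / 2 = 3.44633 years.

3.446 years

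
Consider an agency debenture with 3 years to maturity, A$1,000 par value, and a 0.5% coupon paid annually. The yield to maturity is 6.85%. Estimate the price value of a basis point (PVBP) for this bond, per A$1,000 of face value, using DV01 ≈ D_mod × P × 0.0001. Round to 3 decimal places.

A$0.233

Periodic yield y = 0.0685.
  t   CF        PV=CF/(1+0.0685)^t    t·PV
  1         5.00         4.6795         4.6795
  2         5.00         4.3795         8.7589
  3     1,005.00       823.8393     2,471.5178
  Σ                    832.8982     2,484.9562
P = 832.8982; D_Mac = 2.98351 yrs; D_mod = 2.79224 yrs.
DV01 ≈ 2.79224 × 832.8982 × 0.0001 = 0.232565.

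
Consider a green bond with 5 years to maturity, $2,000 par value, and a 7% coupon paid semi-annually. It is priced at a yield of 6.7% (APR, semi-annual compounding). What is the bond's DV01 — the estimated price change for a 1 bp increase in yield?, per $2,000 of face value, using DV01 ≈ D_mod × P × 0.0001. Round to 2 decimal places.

$0.84

Periodic yield y = 0.0335.
  t   CF        PV=CF/(1+0.0335)^t    t·PV
  1        70.00        67.7310        67.7310
  2        70.00        65.5356       131.0711
  3        70.00        63.4113       190.2339
  4        70.00        61.3559       245.4235
  5        70.00        59.3671       296.8354
  6        70.00        57.4427       344.6564
  7        70.00        55.5808       389.0655
  8        70.00        53.7792       430.2335
  9        70.00        52.0360       468.3238
  10    2,070.00     1,488.9000    14,889.0002
  Σ                  2,025.1395    17,452.5743
P = 2,025.1395; D_Mac = 8.61796 half-year periods = 4.30898 yrs; D_mod = 4.16931 yrs.
DV01 ≈ 4.16931 × 2,025.1395 × 0.0001 = 0.844343.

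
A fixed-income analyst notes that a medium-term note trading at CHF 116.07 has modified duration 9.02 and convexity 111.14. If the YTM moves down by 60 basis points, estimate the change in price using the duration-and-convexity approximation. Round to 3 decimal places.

Duration effect: -D_mod·Δy = -9.02 × (-0.006) = +0.054120
Convexity effect: ½·C·(Δy)² = 0.5 × 111.14 × (-0.006)² = +0.00200052
ΔP/P ≈ +0.054120 + 0.00200052 = +0.05612052
ΔP ≈ 116.07 × (+0.05612052) = +6.5139087564.

+CHF 6.514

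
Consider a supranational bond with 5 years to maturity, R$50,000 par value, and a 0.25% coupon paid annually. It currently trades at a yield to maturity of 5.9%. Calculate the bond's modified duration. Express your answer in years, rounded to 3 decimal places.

4.694 years

Periodic yield y = 0.059. First find Macaulay duration:
  t   CF        PV=CF/(1+0.059)^t    t·PV
  1       125.00       118.0359       118.0359
  2       125.00       111.4598       222.9195
  3       125.00       105.2500       315.7500
  4       125.00        99.3862       397.5449
  5    50,125.00    37,633.4978   188,167.4890
  Σ                 38,067.6297   189,221.7393
P = 38,067.6297; Macaulay duration = 189,221.7393 / 38,067.6297 = 4.97067 years.
Modified duration = D_Mac / (1 + y) = 4.97067 / 1.059 = 4.69374 years.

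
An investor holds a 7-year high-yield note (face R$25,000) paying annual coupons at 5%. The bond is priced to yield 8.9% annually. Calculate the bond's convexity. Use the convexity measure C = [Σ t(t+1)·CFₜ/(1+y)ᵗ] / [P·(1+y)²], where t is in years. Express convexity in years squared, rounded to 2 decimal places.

37.94

With y = 0.089:
  t   CF        PV=CF/(1+0.089)^t    t·PV        t(t+1)·PV
  1     1,250.00     1,147.8421     1,147.8421       2,295.6841
  2     1,250.00     1,054.0331     2,108.0662       6,324.1987
  3     1,250.00       967.8908     2,903.6725      11,614.6899
  4     1,250.00       888.7886     3,555.1546      17,775.7728
  5     1,250.00       816.1512     4,080.7559      24,484.5355
  6     1,250.00       749.4501     4,496.7007      31,476.9051
  7    26,250.00    14,452.2062   101,165.4434     809,323.5474
  Σ                 20,076.3621   119,457.6354     903,295.3335
P = 20,076.3621.
Convexity = Σ t(t+1)·PV / [P·(1+y)²] = 903,295.3335 / (20,076.3621 × 1.185921) = 37.93927.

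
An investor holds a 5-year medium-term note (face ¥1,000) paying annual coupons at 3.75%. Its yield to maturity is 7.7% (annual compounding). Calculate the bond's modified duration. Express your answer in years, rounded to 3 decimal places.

4.285 years

Periodic yield y = 0.077. First find Macaulay duration:
  t   CF        PV=CF/(1+0.077)^t    t·PV
  1        37.50        34.8189        34.8189
  2        37.50        32.3296        64.6591
  3        37.50        30.0182        90.0545
  4        37.50        27.8720       111.4881
  5     1,037.50       715.9943     3,579.9717
  Σ                    841.0330     3,880.9924
P = 841.0330; Macaulay duration = 3,880.9924 / 841.0330 = 4.61455 years.
Modified duration = D_Mac / (1 + y) = 4.61455 / 1.077 = 4.28464 years.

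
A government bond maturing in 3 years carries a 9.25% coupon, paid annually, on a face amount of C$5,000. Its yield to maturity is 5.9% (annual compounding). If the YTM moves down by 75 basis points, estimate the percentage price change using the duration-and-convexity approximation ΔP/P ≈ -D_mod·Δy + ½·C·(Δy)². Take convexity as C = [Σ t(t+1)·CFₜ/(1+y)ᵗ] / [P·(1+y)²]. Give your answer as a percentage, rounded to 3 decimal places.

With y = 0.059:
  t   CF        PV=CF/(1+0.059)^t    t·PV        t(t+1)·PV
  1       462.50       436.7328       436.7328         873.4655
  2       462.50       412.4011       824.8022       2,474.4066
  3     5,462.50     4,599.4253    13,798.2759      55,193.1036
  Σ                  5,448.5592    15,059.8109      58,540.9757
P = 5,448.5592; D_Mac = 2.76400 yrs; D_mod = 2.61001 yrs; C = 9.58046.
Duration effect: -2.61001 × (-0.0075) = +0.019575
Convexity effect: 0.5 × 9.58046 × (-0.0075)² = +0.0002695
ΔP/P ≈ +0.019575 + 0.0002695 = +0.019845 = +1.9845%.

+1.984%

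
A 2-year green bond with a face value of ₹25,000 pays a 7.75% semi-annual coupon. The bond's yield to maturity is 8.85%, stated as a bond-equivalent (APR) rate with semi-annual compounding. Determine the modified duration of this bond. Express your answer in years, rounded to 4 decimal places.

Periodic yield y = 0.04425. First find Macaulay duration:
  t   CF        PV=CF/(1+0.04425)^t    t·PV
  1       968.75       927.6993       927.6993
  2       968.75       888.3881     1,776.7763
  3       968.75       850.7428     2,552.2283
  4    25,968.75    21,839.0182    87,356.0727
  Σ                 24,505.8484    92,612.7766
P = 24,505.8484; Macaulay duration = 92,612.7766 / 24,505.8484 = 3.77921 half-year periods = 1.88961 years.
Modified duration = D_Mac / (1 + y) = 1.88961 / 1.04425 = 1.80953 years.

1.8095 years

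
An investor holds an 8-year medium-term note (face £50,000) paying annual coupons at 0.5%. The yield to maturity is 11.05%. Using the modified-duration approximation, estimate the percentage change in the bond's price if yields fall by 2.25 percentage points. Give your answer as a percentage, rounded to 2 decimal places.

+15.75%

Periodic yield y = 0.1105. Modified duration first:
  t   CF        PV=CF/(1+0.1105)^t    t·PV
  1       250.00       225.1238       225.1238
  2       250.00       202.7229       405.4459
  3       250.00       182.5510       547.6531
  4       250.00       164.3864       657.5454
  5       250.00       148.0291       740.1457
  6       250.00       133.2995       799.7972
  7       250.00       120.0356       840.2492
  8    50,250.00    21,726.3896   173,811.1168
  Σ                 22,902.5380   178,027.0771
P = 22,902.5380; D_Mac = 7.77325 yrs; D_mod = 7.77325/(1+0.1105) = 6.99977 yrs.
ΔP/P ≈ -D_mod · Δy = -6.99977 × (-0.0225) = +0.157495 = +15.7495%.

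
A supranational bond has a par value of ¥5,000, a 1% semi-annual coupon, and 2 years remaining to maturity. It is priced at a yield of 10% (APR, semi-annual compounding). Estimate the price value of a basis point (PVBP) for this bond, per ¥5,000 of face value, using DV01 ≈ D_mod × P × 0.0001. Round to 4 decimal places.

¥0.7938

Periodic yield y = 0.05.
  t   CF        PV=CF/(1+0.05)^t    t·PV
  1        25.00        23.8095        23.8095
  2        25.00        22.6757        45.3515
  3        25.00        21.5959        64.7878
  4     5,025.00     4,134.0799    16,536.3197
  Σ                  4,202.1611    16,670.2686
P = 4,202.1611; D_Mac = 3.96707 half-year periods = 1.98354 yrs; D_mod = 1.88908 yrs.
DV01 ≈ 1.88908 × 4,202.1611 × 0.0001 = 0.793822.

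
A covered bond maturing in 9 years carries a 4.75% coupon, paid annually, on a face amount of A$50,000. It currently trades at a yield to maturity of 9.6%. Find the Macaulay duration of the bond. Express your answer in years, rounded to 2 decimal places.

7.21 years

Periodic yield y = 0.096. Discount each cash flow and weight by its year:
  t   CF        PV=CF/(1+0.096)^t    t·PV
  1     2,375.00     2,166.9708     2,166.9708
  2     2,375.00     1,977.1631     3,954.3263
  3     2,375.00     1,803.9810     5,411.9429
  4     2,375.00     1,645.9680     6,583.8721
  5     2,375.00     1,501.7957     7,508.9783
  6     2,375.00     1,370.2515     8,221.5091
  7     2,375.00     1,250.2295     8,751.6064
  8     2,375.00     1,140.7203     9,125.7626
  9    52,375.00    22,952.4499   206,572.0494
  Σ                 35,809.5298   258,297.0178
Price P = Σ PV = 35,809.5298.
Macaulay duration = Σ(t·PV) / P = 258,297.0178 / 35,809.5298 = 7.21308 years.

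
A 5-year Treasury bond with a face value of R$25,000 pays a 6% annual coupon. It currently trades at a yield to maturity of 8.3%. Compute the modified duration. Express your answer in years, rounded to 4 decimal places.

4.0955 years

Periodic yield y = 0.083. First find Macaulay duration:
  t   CF        PV=CF/(1+0.083)^t    t·PV
  1     1,500.00     1,385.0416     1,385.0416
  2     1,500.00     1,278.8934     2,557.7868
  3     1,500.00     1,180.8803     3,542.6410
  4     1,500.00     1,090.3789     4,361.5155
  5    26,500.00    17,787.0363    88,935.1814
  Σ                 22,722.2304   100,782.1663
P = 22,722.2304; Macaulay duration = 100,782.1663 / 22,722.2304 = 4.43540 years.
Modified duration = D_Mac / (1 + y) = 4.43540 / 1.083 = 4.09547 years.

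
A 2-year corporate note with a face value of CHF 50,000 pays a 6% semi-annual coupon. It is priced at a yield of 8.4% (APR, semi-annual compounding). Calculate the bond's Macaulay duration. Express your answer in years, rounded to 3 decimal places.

Periodic yield y = 0.042. Discount each cash flow and weight by its period:
  t   CF        PV=CF/(1+0.042)^t    t·PV
  1     1,500.00     1,439.5393     1,439.5393
  2     1,500.00     1,381.5157     2,763.0314
  3     1,500.00     1,325.8308     3,977.4924
  4    51,500.00    43,685.4037   174,741.6147
  Σ                 47,832.2895   182,921.6778
Price P = Σ PV = 47,832.2895.
Macaulay duration = Σ(t·PV) / P = 182,921.6778 / 47,832.2895 = 3.82423 half-year periods.
In years: 3.82423 / 2 = 1.91212 years.

1.912 years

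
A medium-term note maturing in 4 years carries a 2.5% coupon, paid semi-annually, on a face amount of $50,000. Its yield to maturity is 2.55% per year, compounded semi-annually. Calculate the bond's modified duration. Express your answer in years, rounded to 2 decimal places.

3.78 years

Periodic yield y = 0.01275. First find Macaulay duration:
  t   CF        PV=CF/(1+0.01275)^t    t·PV
  1       625.00       617.1316       617.1316
  2       625.00       609.3622     1,218.7244
  3       625.00       601.6906     1,805.0719
  4       625.00       594.1157     2,376.4627
  5       625.00       586.6361     2,933.1803
  6       625.00       579.2506     3,475.5037
  7       625.00       571.9582     4,003.7071
  8    50,625.00    45,745.3570   365,962.8561
  Σ                 49,905.5020   382,392.6379
P = 49,905.5020; Macaulay duration = 382,392.6379 / 49,905.5020 = 7.66233 half-year periods = 3.83117 years.
Modified duration = D_Mac / (1 + y) = 3.83117 / 1.01275 = 3.78293 years.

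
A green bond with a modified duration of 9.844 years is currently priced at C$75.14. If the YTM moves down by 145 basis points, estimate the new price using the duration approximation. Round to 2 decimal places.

Duration approximation: ΔP/P ≈ -D_mod · Δy = -9.844 × (-0.0145) = +0.142738.
New price ≈ 75.14 × (1 + 0.142738) = 85.86533332.

C$85.87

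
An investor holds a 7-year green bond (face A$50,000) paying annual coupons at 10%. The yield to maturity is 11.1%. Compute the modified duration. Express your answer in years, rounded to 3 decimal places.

Periodic yield y = 0.111. First find Macaulay duration:
  t   CF        PV=CF/(1+0.111)^t    t·PV
  1     5,000.00     4,500.4500     4,500.4500
  2     5,000.00     4,050.8101     8,101.6202
  3     5,000.00     3,646.0937    10,938.2812
  4     5,000.00     3,281.8125    13,127.2501
  5     5,000.00     2,953.9267    14,769.6333
  6     5,000.00     2,658.7999    15,952.7993
  7    55,000.00    26,324.7513   184,273.2591
  Σ                 47,416.6443   251,663.2933
P = 47,416.6443; Macaulay duration = 251,663.2933 / 47,416.6443 = 5.30749 years.
Modified duration = D_Mac / (1 + y) = 5.30749 / 1.111 = 4.77722 years.

4.777 years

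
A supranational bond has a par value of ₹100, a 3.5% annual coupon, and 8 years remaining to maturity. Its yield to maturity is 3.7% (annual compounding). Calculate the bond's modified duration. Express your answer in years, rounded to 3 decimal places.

6.854 years

Periodic yield y = 0.037. First find Macaulay duration:
  t   CF        PV=CF/(1+0.037)^t    t·PV
  1         3.50         3.3751         3.3751
  2         3.50         3.2547         6.5094
  3         3.50         3.1386         9.4157
  4         3.50         3.0266        12.1063
  5         3.50         2.9186        14.5930
  6         3.50         2.8145        16.8868
  7         3.50         2.7140        18.9983
  8       103.50        77.3945       619.1563
  Σ                     98.6366       701.0409
P = 98.6366; Macaulay duration = 701.0409 / 98.6366 = 7.10731 years.
Modified duration = D_Mac / (1 + y) = 7.10731 / 1.037 = 6.85372 years.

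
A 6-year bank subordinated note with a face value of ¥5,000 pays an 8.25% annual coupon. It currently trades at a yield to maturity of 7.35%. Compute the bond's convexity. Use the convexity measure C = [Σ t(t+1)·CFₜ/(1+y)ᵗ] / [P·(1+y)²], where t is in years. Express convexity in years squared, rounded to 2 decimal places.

28.36

With y = 0.0735:
  t   CF        PV=CF/(1+0.0735)^t    t·PV        t(t+1)·PV
  1       412.50       384.2571       384.2571         768.5142
  2       412.50       357.9479       715.8959       2,147.6876
  3       412.50       333.4401     1,000.3203       4,001.2810
  4       412.50       310.6102     1,242.4409       6,212.2046
  5       412.50       289.3435     1,446.7174       8,680.3046
  6     5,412.50     3,536.5973    21,219.5841     148,537.0885
  Σ                  5,212.1962    26,009.2156     170,347.0805
P = 5,212.1962.
Convexity = Σ t(t+1)·PV / [P·(1+y)²] = 170,347.0805 / (5,212.1962 × 1.152402) = 28.36024.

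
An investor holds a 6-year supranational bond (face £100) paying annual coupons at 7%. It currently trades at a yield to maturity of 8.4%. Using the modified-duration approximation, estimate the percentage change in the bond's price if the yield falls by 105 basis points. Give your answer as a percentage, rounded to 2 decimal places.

+4.91%

Periodic yield y = 0.084. Modified duration first:
  t   CF        PV=CF/(1+0.084)^t    t·PV
  1         7.00         6.4576         6.4576
  2         7.00         5.9572        11.9143
  3         7.00         5.4955        16.4866
  4         7.00         5.0697        20.2787
  5         7.00         4.6768        23.3842
  6       107.00        65.9490       395.6939
  Σ                     93.6058       474.2153
P = 93.6058; D_Mac = 5.06609 yrs; D_mod = 5.06609/(1+0.084) = 4.67352 yrs.
ΔP/P ≈ -D_mod · Δy = -4.67352 × (-0.0105) = +0.049072 = +4.9072%.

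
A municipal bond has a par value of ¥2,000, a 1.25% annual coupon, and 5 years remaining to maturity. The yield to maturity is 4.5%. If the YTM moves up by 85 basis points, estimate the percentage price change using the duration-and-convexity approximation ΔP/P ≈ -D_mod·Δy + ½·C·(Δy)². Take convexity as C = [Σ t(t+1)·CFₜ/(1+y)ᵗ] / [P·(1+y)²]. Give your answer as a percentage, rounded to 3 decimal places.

-3.863%

With y = 0.045:
  t   CF        PV=CF/(1+0.045)^t    t·PV        t(t+1)·PV
  1        25.00        23.9234        23.9234          47.8469
  2        25.00        22.8932        45.7865         137.3595
  3        25.00        21.9074        65.7222         262.8890
  4        25.00        20.9640        83.8561         419.2807
  5     2,025.00     1,624.9634     8,124.8168      48,748.9011
  Σ                  1,714.6515     8,344.1052      49,616.2771
P = 1,714.6515; D_Mac = 4.86636 yrs; D_mod = 4.65680 yrs; C = 26.49816.
Duration effect: -4.65680 × (+0.0085) = -0.039583
Convexity effect: 0.5 × 26.49816 × (0.0085)² = +0.0009572
ΔP/P ≈ -0.039583 + 0.0009572 = -0.038626 = -3.8626%.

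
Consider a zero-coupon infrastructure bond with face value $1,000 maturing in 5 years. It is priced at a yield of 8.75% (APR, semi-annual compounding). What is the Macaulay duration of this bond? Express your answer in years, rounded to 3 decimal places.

A zero-coupon bond has a single cash flow at maturity, so its Macaulay duration equals its maturity: 5 years.
(Equivalently: 10 semi-annual periods ÷ 2 = 5 years.)

5.000 years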